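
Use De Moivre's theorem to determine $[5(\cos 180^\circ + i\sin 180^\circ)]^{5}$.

By De Moivre: z^n = r^n(cos(nθ) + i sin(nθ))
= 5^5(cos(5*180°) + i sin(5*180°))
= 3125(cos 180° + i sin 180°)
= -3125


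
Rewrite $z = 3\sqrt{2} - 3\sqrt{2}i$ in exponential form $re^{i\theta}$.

r = |z| = sqrt((3*sqrt(2))^2 + (-3*sqrt(2))^2) = sqrt(18 + 18) = sqrt(36) = 6
θ = arctan(b/a) = arctan(-4.2426/4.2426) (quadrant-adjusted) = -45° = -π/4
z = 6e^(-i*π/4)


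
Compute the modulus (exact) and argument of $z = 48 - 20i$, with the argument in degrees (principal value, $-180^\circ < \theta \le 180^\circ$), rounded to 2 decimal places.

|z| = sqrt(48^2 + (-20)^2) = 52
arg(z) = arctan(b/a) = arctan(-20/48) (quadrant-adjusted) = -22.62°


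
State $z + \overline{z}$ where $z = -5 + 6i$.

z + conjugate(z) = (a + bi) + (a - bi) = 2a
= 2 * (-5) = -10


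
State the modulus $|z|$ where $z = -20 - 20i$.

|z| = sqrt(a^2 + b^2) = sqrt((-20)^2 + (-20)^2) = sqrt(800) = sqrt(800)


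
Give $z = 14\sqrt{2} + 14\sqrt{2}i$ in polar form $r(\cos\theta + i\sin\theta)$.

r = |z| = sqrt(a^2 + b^2) = sqrt((14*sqrt(2))^2 + (14*sqrt(2))^2) = sqrt(392 + 392) = sqrt(784) = 28
θ = arctan(b/a) = arctan(19.799/19.799) (quadrant-adjusted) = 45°
z = 28(cos 45° + i sin 45°)


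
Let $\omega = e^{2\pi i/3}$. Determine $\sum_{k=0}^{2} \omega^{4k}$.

Let ζ = ω^4 = e^(2πi·4/3). Since 3 ∤ 4, ζ ≠ 1.
Sum = Σ_{k=0}^{2} ζ^k = (ζ^3 - 1)/(ζ - 1) = (ω^{4·3} - 1)/(ζ - 1) = (1 - 1)/(ζ - 1) = 0


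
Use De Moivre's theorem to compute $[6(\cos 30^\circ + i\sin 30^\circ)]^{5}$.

By De Moivre: z^n = r^n(cos(nθ) + i sin(nθ))
= 6^5(cos(5*30°) + i sin(5*30°))
= 7776(cos 150° + i sin 150°)
= -3888*sqrt(3) + 3888i


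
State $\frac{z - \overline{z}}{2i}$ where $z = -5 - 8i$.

z - conjugate(z) = 2bi
(z - conjugate(z))/(2i) = 2bi/(2i) = b = -8


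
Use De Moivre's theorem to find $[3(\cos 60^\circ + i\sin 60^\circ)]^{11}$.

By De Moivre: z^n = r^n(cos(nθ) + i sin(nθ))
= 3^11(cos(11*60°) + i sin(11*60°))
= 177147(cos 300° + i sin 300°)
= 177147/2 - (177147*sqrt(3)/2)i


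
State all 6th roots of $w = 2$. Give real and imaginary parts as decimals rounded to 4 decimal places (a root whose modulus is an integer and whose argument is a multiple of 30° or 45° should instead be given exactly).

|w| = 2, arg(w) = 0°
Root modulus = 2^(1/6) ≈ 1.122462
Root arguments: θ_k = (0° + 360°k)/6 for k = 0, 1, ..., 5
Compute each root as (root modulus)(cos θ_k + i sin θ_k) using full-precision intermediates, then round to 4 decimal places.
Roots: 1.1225, 0.5612 + 0.9721i, -0.5612 + 0.9721i, -1.1225, -0.5612 - 0.9721i, 0.5612 - 0.9721i


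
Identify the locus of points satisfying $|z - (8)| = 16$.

|z - z0| = r describes a circle centered at z0 with radius r
Here z0 = 8 and r = 16
Locus: Circle centered at (8, 0) with radius 16


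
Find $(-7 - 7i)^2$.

(a + bi)^2 = a^2 - b^2 + 2abi
= (-7)^2 - (-7)^2 + 2*(-7)*(-7)i
= 98i


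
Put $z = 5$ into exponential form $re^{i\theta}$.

r = |z| = sqrt((5)^2 + (0)^2) = sqrt(25 + 0) = sqrt(25) = 5
b = 0 and a > 0, so z lies on the positive real axis: θ = 0
z = 5e^(i*0) = 5


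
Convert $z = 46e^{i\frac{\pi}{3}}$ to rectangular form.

a = r cos θ = 46 * 1/2 = 23
b = r sin θ = 46 * sqrt(3)/2 = 23*sqrt(3)
z = 23 + 23*sqrt(3)i


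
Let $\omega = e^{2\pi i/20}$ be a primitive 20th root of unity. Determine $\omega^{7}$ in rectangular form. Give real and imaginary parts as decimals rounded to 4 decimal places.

ω^7 = e^(2πi·7/20) = e^(i·7π/10)
= cos(7π/10) + i sin(7π/10)
= -0.5878 + 0.8090i


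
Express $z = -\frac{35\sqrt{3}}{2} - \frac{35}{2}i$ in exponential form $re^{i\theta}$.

r = |z| = sqrt((-35*sqrt(3)/2)^2 + (-35/2)^2) = sqrt(3675/4 + 1225/4) = sqrt(1225) = 35
θ = arctan(b/a) = arctan(-17.5/-30.3109) (quadrant-adjusted) = -150° = -5π/6
z = 35e^(-i*5π/6)


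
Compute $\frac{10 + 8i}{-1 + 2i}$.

Multiply numerator and denominator by conjugate (-1 - 2i):
= (10 + 8i)(-1 - 2i) / ((-1)^2 + 2^2)
= (6 - 28i) / 5
= 6/5 - (28/5)i


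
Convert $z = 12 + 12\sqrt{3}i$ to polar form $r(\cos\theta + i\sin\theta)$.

r = |z| = sqrt(a^2 + b^2) = sqrt((12)^2 + (12*sqrt(3))^2) = sqrt(144 + 432) = sqrt(576) = 24
θ = arctan(b/a) = arctan(20.7846/12) (quadrant-adjusted) = 60°
z = 24(cos 60° + i sin 60°)


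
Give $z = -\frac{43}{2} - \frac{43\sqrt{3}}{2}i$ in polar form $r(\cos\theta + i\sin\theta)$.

r = |z| = sqrt(a^2 + b^2) = sqrt((-43/2)^2 + (-43*sqrt(3)/2)^2) = sqrt(1849/4 + 5547/4) = sqrt(1849) = 43
θ = arctan(b/a) = arctan(-37.2391/-21.5) (quadrant-adjusted) = 240°
z = 43(cos 240° + i sin 240°)


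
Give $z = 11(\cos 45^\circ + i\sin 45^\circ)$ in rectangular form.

a = r cos θ = 11 * sqrt(2)/2 = 11*sqrt(2)/2
b = r sin θ = 11 * sqrt(2)/2 = 11*sqrt(2)/2
z = 11*sqrt(2)/2 + (11*sqrt(2)/2)i


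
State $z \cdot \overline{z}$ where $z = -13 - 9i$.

z * conjugate(z) = |z|^2 = a^2 + b^2
= (-13)^2 + (-9)^2 = 250


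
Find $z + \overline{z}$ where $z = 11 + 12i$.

z + conjugate(z) = (a + bi) + (a - bi) = 2a
= 2 * 11 = 22


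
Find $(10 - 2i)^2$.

(a + bi)^2 = a^2 - b^2 + 2abi
= 10^2 - (-2)^2 + 2*10*(-2)i
= 96 - 40i


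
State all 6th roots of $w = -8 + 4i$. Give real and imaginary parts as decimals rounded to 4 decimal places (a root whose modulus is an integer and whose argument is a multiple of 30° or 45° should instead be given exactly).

|w| = sqrt(80) ≈ 8.944272, arg(w) ≈ 153.434949°
Root modulus = sqrt(80)^(1/6) ≈ 1.440757
Root arguments: θ_k = (arg(w) + 360°k)/6 for k = 0, 1, ..., 5
Compute each root as (root modulus)(cos θ_k + i sin θ_k) using full-precision intermediates, then round to 4 decimal places.
Roots: 1.2996 + 0.6219i, 0.1112 + 1.4365i, -1.1884 + 0.8146i, -1.2996 - 0.6219i, -0.1112 - 1.4365i, 1.1884 - 0.8146i


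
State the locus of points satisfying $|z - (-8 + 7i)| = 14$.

|z - z0| = r describes a circle centered at z0 with radius r
Here z0 = -8 + 7i and r = 14
Locus: Circle centered at (-8, 7) with radius 14


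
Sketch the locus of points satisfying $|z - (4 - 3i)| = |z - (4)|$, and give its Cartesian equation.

|z - z1| = |z - z2| means z is equidistant from z1 and z2,
i.e. the perpendicular bisector of the segment from (4, -3) to (4, 0) (midpoint (4, -3/2)).
With z = x + yi, square both sides:
(x - 4)^2 + (y - (-3))^2 = (x - 4)^2 + (y - 0)^2
The x^2 and y^2 terms cancel: 0x + 6y = 16 - 25 = -9
Simplify: y = -3/2
Locus: Perpendicular bisector of the segment from (4, -3) to (4, 0): the line y = -3/2


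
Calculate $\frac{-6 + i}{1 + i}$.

Multiply numerator and denominator by conjugate (1 - i):
= (-6 + i)(1 - i) / (1^2 + 1^2)
= (-5 + 7i) / 2
= -5/2 + (7/2)i


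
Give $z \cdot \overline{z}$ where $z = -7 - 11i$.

z * conjugate(z) = |z|^2 = a^2 + b^2
= (-7)^2 + (-11)^2 = 170


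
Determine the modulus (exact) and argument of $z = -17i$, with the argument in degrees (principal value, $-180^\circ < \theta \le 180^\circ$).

|z| = sqrt(0^2 + (-17)^2) = 17
a = 0 and b < 0, so z lies on the negative imaginary axis: arg(z) = -90°


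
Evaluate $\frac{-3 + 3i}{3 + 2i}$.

Multiply numerator and denominator by conjugate (3 - 2i):
= (-3 + 3i)(3 - 2i) / (3^2 + 2^2)
= (-3 + 15i) / 13
= -3/13 + (15/13)i


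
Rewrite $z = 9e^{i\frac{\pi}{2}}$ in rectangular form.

a = r cos θ = 9 * 0 = 0
b = r sin θ = 9 * 1 = 9
z = 9i


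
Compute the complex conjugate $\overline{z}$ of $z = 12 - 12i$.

If z = a + bi, then conjugate(z) = a - bi
conjugate(12 - 12i) = 12 + 12i


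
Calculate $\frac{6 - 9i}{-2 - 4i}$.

Multiply numerator and denominator by conjugate (-2 + 4i):
= (6 - 9i)(-2 + 4i) / ((-2)^2 + (-4)^2)
= (24 + 42i) / 20
Divide through by 2: (12 + 21i) / 10
= 6/5 + (21/10)i


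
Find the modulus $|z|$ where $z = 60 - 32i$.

|z| = sqrt(a^2 + b^2) = sqrt(60^2 + (-32)^2) = sqrt(4624) = 68


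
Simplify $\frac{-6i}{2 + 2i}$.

Multiply numerator and denominator by conjugate (2 - 2i):
= (-6i)(2 - 2i) / (2^2 + 2^2)
= (-12 - 12i) / 8
Divide through by 4: (-3 - 3i) / 2
= -3/2 - (3/2)i


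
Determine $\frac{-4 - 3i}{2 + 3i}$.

Multiply numerator and denominator by conjugate (2 - 3i):
= (-4 - 3i)(2 - 3i) / (2^2 + 3^2)
= (-17 + 6i) / 13
= -17/13 + (6/13)i


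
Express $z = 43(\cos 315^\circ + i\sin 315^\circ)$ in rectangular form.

a = r cos θ = 43 * sqrt(2)/2 = 43*sqrt(2)/2
b = r sin θ = 43 * -sqrt(2)/2 = -43*sqrt(2)/2
z = 43*sqrt(2)/2 - (43*sqrt(2)/2)i


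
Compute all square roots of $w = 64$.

|w| = 64, arg(w) = 0°
Root modulus = 64^(1/2) = 8
Root arguments: θ_k = (0° + 360°k)/2 for k = 0, 1, ..., 1
Roots: 8, -8


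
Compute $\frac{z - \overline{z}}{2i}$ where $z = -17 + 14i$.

z - conjugate(z) = 2bi
(z - conjugate(z))/(2i) = 2bi/(2i) = b = 14


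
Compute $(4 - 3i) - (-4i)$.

(4 - 0) + (-3 - (-4))i = 4 + i


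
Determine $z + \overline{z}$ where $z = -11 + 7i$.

z + conjugate(z) = (a + bi) + (a - bi) = 2a
= 2 * (-11) = -22


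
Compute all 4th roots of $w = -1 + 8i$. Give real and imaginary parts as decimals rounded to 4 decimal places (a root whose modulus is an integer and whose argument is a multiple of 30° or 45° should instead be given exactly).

|w| = sqrt(65) ≈ 8.062258, arg(w) ≈ 97.125016°
Root modulus = sqrt(65)^(1/4) ≈ 1.685055
Root arguments: θ_k = (arg(w) + 360°k)/4 for k = 0, 1, ..., 3
Compute each root as (root modulus)(cos θ_k + i sin θ_k) using full-precision intermediates, then round to 4 decimal places.
Roots: 1.5360 + 0.6929i, -0.6929 + 1.5360i, -1.5360 - 0.6929i, 0.6929 - 1.5360i


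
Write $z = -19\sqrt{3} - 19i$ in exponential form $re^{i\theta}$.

r = |z| = sqrt((-19*sqrt(3))^2 + (-19)^2) = sqrt(1083 + 361) = sqrt(1444) = 38
θ = arctan(b/a) = arctan(-19/-32.909) (quadrant-adjusted) = -150° = -5π/6
z = 38e^(-i*5π/6)


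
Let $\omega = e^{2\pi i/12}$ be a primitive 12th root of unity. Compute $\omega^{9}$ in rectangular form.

ω^9 = e^(2πi·9/12) = e^(i·3π/2)
= cos(3π/2) + i sin(3π/2)
= -i


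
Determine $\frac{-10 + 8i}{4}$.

Divisor is real, so divide each part by 4:
= -5/2 + 2i


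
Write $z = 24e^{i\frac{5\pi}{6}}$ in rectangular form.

a = r cos θ = 24 * -sqrt(3)/2 = -12*sqrt(3)
b = r sin θ = 24 * 1/2 = 12
z = -12*sqrt(3) + 12i


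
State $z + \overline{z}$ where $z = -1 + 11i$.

z + conjugate(z) = (a + bi) + (a - bi) = 2a
= 2 * (-1) = -2


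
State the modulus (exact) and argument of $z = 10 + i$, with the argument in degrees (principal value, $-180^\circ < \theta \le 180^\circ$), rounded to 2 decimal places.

|z| = sqrt(10^2 + 1^2) = sqrt(101)
arg(z) = arctan(b/a) = arctan(1/10) (quadrant-adjusted) = 5.71°


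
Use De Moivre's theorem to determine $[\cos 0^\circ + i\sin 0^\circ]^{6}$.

By De Moivre: z^n = r^n(cos(nθ) + i sin(nθ))
= 1^6(cos(6*0°) + i sin(6*0°))
= 1(cos 0° + i sin 0°)
= 1


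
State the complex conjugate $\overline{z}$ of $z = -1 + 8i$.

If z = a + bi, then conjugate(z) = a - bi
conjugate(-1 + 8i) = -1 - 8i


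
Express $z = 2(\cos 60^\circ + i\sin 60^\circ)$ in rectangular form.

a = r cos θ = 2 * 1/2 = 1
b = r sin θ = 2 * sqrt(3)/2 = sqrt(3)
z = 1 + sqrt(3)i


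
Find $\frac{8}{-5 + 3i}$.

Multiply numerator and denominator by conjugate (-5 - 3i):
= (8)(-5 - 3i) / ((-5)^2 + 3^2)
= (-40 - 24i) / 34
Divide through by 2: (-20 - 12i) / 17
= -20/17 - (12/17)i


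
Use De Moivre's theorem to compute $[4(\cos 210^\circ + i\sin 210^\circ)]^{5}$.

By De Moivre: z^n = r^n(cos(nθ) + i sin(nθ))
= 4^5(cos(5*210°) + i sin(5*210°))
= 1024(cos 330° + i sin 330°)
= 512*sqrt(3) - 512i


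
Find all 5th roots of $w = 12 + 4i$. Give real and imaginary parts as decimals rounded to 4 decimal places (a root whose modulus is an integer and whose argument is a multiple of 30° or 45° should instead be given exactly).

|w| = sqrt(160) ≈ 12.649111, arg(w) ≈ 18.434949°
Root modulus = sqrt(160)^(1/5) ≈ 1.661162
Root arguments: θ_k = (arg(w) + 360°k)/5 for k = 0, 1, ..., 4
Compute each root as (root modulus)(cos θ_k + i sin θ_k) using full-precision intermediates, then round to 4 decimal places.
Roots: 1.6577 + 0.1068i, 0.4107 + 1.6096i, -1.4039 + 0.8880i, -1.2783 - 1.0608i, 0.6139 - 1.5436i


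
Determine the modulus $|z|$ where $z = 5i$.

|z| = sqrt(a^2 + b^2) = sqrt(0^2 + 5^2) = sqrt(25) = 5


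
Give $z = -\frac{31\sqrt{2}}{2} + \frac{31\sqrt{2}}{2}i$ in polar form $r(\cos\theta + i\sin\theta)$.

r = |z| = sqrt(a^2 + b^2) = sqrt((-31*sqrt(2)/2)^2 + (31*sqrt(2)/2)^2) = sqrt(961/2 + 961/2) = sqrt(961) = 31
θ = arctan(b/a) = arctan(21.9203/-21.9203) (quadrant-adjusted) = 135°
z = 31(cos 135° + i sin 135°)


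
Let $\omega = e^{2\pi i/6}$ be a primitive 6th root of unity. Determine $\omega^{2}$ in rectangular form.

ω^2 = e^(2πi·2/6) = e^(i·2π/3)
= cos(2π/3) + i sin(2π/3)
= -1/2 + (sqrt(3)/2)i


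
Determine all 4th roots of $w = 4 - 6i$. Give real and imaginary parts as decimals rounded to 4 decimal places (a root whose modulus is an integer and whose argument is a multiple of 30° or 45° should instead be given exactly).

|w| = sqrt(52) ≈ 7.211103, arg(w) ≈ 303.690068°
Root modulus = sqrt(52)^(1/4) ≈ 1.638704
Root arguments: θ_k = (arg(w) + 360°k)/4 for k = 0, 1, ..., 3
Compute each root as (root modulus)(cos θ_k + i sin θ_k) using full-precision intermediates, then round to 4 decimal places.
Roots: 0.3986 + 1.5895i, -1.5895 + 0.3986i, -0.3986 - 1.5895i, 1.5895 - 0.3986i


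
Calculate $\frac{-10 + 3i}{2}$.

Divisor is real, so divide each part by 2:
= -5 + (3/2)i


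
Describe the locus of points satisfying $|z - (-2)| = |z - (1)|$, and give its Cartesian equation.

|z - z1| = |z - z2| means z is equidistant from z1 and z2,
i.e. the perpendicular bisector of the segment from (-2, 0) to (1, 0) (midpoint (-1/2, 0)).
With z = x + yi, square both sides:
(x - (-2))^2 + (y - 0)^2 = (x - 1)^2 + (y - 0)^2
The x^2 and y^2 terms cancel: 6x + 0y = 1 - 4 = -3
Simplify: x = -1/2
Locus: Perpendicular bisector of the segment from (-2, 0) to (1, 0): the line x = -1/2


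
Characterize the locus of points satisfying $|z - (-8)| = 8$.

|z - z0| = r describes a circle centered at z0 with radius r
Here z0 = -8 and r = 8
Locus: Circle centered at (-8, 0) with radius 8


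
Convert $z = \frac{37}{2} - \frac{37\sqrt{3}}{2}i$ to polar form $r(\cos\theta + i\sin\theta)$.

r = |z| = sqrt(a^2 + b^2) = sqrt((37/2)^2 + (-37*sqrt(3)/2)^2) = sqrt(1369/4 + 4107/4) = sqrt(1369) = 37
θ = arctan(b/a) = arctan(-32.0429/18.5) (quadrant-adjusted) = 300°
z = 37(cos 300° + i sin 300°)


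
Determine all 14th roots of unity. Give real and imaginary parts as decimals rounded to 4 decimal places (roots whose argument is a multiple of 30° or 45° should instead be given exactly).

ω_k = e^(2πik/14) = cos(2πk/14) + i sin(2πk/14) for k = 0, 1, ..., 13
Roots: 1, 0.9010 + 0.4339i, 0.6235 + 0.7818i, 0.2225 + 0.9749i, -0.2225 + 0.9749i, -0.6235 + 0.7818i, -0.9010 + 0.4339i, -1, -0.9010 - 0.4339i, -0.6235 - 0.7818i, -0.2225 - 0.9749i, 0.2225 - 0.9749i, 0.6235 - 0.7818i, 0.9010 - 0.4339i


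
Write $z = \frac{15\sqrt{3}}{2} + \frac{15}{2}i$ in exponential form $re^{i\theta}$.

r = |z| = sqrt((15*sqrt(3)/2)^2 + (15/2)^2) = sqrt(675/4 + 225/4) = sqrt(225) = 15
θ = arctan(b/a) = arctan(7.5/12.9904) (quadrant-adjusted) = 30° = π/6
z = 15e^(i*π/6)


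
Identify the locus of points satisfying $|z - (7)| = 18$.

|z - z0| = r describes a circle centered at z0 with radius r
Here z0 = 7 and r = 18
Locus: Circle centered at (7, 0) with radius 18


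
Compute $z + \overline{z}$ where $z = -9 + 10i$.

z + conjugate(z) = (a + bi) + (a - bi) = 2a
= 2 * (-9) = -18


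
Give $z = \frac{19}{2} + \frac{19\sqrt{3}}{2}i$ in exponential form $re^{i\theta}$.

r = |z| = sqrt((19/2)^2 + (19*sqrt(3)/2)^2) = sqrt(361/4 + 1083/4) = sqrt(361) = 19
θ = arctan(b/a) = arctan(16.4545/9.5) (quadrant-adjusted) = 60° = π/3
z = 19e^(i*π/3)


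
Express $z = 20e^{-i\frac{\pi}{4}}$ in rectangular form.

a = r cos θ = 20 * sqrt(2)/2 = 10*sqrt(2)
b = r sin θ = 20 * -sqrt(2)/2 = -10*sqrt(2)
z = 10*sqrt(2) - 10*sqrt(2)i


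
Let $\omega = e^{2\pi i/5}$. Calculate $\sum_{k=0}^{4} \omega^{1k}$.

Let ζ = ω^1 = e^(2πi·1/5). Since 5 ∤ 1, ζ ≠ 1.
Sum = Σ_{k=0}^{4} ζ^k = (ζ^5 - 1)/(ζ - 1) = (ω^{1·5} - 1)/(ζ - 1) = (1 - 1)/(ζ - 1) = 0


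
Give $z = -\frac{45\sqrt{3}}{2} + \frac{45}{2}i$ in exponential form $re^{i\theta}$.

r = |z| = sqrt((-45*sqrt(3)/2)^2 + (45/2)^2) = sqrt(6075/4 + 2025/4) = sqrt(2025) = 45
θ = arctan(b/a) = arctan(22.5/-38.9711) (quadrant-adjusted) = 150° = 5π/6
z = 45e^(i*5π/6)


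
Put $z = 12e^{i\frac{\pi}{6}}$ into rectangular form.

a = r cos θ = 12 * sqrt(3)/2 = 6*sqrt(3)
b = r sin θ = 12 * 1/2 = 6
z = 6*sqrt(3) + 6i


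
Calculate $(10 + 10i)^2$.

(a + bi)^2 = a^2 - b^2 + 2abi
= 10^2 - 10^2 + 2*10*10i
= 200i


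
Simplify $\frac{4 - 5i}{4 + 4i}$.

Multiply numerator and denominator by conjugate (4 - 4i):
= (4 - 5i)(4 - 4i) / (4^2 + 4^2)
= (-4 - 36i) / 32
Divide through by 4: (-1 - 9i) / 8
= -1/8 - (9/8)i


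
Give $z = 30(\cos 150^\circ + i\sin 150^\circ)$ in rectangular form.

a = r cos θ = 30 * -sqrt(3)/2 = -15*sqrt(3)
b = r sin θ = 30 * 1/2 = 15
z = -15*sqrt(3) + 15i


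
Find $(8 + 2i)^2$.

(a + bi)^2 = a^2 - b^2 + 2abi
= 8^2 - 2^2 + 2*8*2i
= 60 + 32i


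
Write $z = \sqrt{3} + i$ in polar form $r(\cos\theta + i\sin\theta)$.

r = |z| = sqrt(a^2 + b^2) = sqrt((sqrt(3))^2 + (1)^2) = sqrt(3 + 1) = sqrt(4) = 2
θ = arctan(b/a) = arctan(1/1.7321) (quadrant-adjusted) = 30°
z = 2(cos 30° + i sin 30°)


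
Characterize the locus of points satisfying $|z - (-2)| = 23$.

|z - z0| = r describes a circle centered at z0 with radius r
Here z0 = -2 and r = 23
Locus: Circle centered at (-2, 0) with radius 23


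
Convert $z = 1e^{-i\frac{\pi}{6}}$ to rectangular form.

a = r cos θ = 1 * sqrt(3)/2 = sqrt(3)/2
b = r sin θ = 1 * -1/2 = -1/2
z = sqrt(3)/2 - (1/2)i


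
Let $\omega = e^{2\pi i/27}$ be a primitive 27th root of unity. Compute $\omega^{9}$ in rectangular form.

ω^9 = e^(2πi·9/27) = e^(i·2π/3)
= cos(2π/3) + i sin(2π/3)
= -1/2 + (sqrt(3)/2)i


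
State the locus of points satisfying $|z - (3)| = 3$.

|z - z0| = r describes a circle centered at z0 with radius r
Here z0 = 3 and r = 3
Locus: Circle centered at (3, 0) with radius 3


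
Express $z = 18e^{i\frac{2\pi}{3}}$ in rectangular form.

a = r cos θ = 18 * -1/2 = -9
b = r sin θ = 18 * sqrt(3)/2 = 9*sqrt(3)
z = -9 + 9*sqrt(3)i


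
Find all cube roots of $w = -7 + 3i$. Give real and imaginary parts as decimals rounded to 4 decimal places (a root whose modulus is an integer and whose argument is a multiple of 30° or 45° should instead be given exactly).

|w| = sqrt(58) ≈ 7.615773, arg(w) ≈ 156.801409°
Root modulus = sqrt(58)^(1/3) ≈ 1.967454
Root arguments: θ_k = (arg(w) + 360°k)/3 for k = 0, 1, ..., 2
Compute each root as (root modulus)(cos θ_k + i sin θ_k) using full-precision intermediates, then round to 4 decimal places.
Roots: 1.2040 + 1.5560i, -1.9496 + 0.2647i, 0.7455 - 1.8207i


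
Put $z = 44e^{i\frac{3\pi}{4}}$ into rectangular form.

a = r cos θ = 44 * -sqrt(2)/2 = -22*sqrt(2)
b = r sin θ = 44 * sqrt(2)/2 = 22*sqrt(2)
z = -22*sqrt(2) + 22*sqrt(2)i


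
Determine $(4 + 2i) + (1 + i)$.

(4 + 1) + (2 + 1)i = 5 + 3i


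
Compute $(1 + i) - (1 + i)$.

(1 - 1) + (1 - 1)i = 0


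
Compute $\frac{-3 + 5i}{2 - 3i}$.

Multiply numerator and denominator by conjugate (2 + 3i):
= (-3 + 5i)(2 + 3i) / (2^2 + (-3)^2)
= (-21 + i) / 13
= -21/13 + (1/13)i


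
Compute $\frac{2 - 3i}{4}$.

Divisor is real, so divide each part by 4:
= 1/2 - (3/4)i


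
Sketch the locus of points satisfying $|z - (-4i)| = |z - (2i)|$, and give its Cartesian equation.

|z - z1| = |z - z2| means z is equidistant from z1 and z2,
i.e. the perpendicular bisector of the segment from (0, -4) to (0, 2) (midpoint (0, -1)).
With z = x + yi, square both sides:
(x - 0)^2 + (y - (-4))^2 = (x - 0)^2 + (y - 2)^2
The x^2 and y^2 terms cancel: 0x + 12y = 4 - 16 = -12
Simplify: y = -1
Locus: Perpendicular bisector of the segment from (0, -4) to (0, 2): the line y = -1


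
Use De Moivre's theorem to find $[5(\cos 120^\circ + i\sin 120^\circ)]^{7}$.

By De Moivre: z^n = r^n(cos(nθ) + i sin(nθ))
= 5^7(cos(7*120°) + i sin(7*120°))
= 78125(cos 120° + i sin 120°)
= -78125/2 + (78125*sqrt(3)/2)i


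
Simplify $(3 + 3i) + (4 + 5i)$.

(3 + 4) + (3 + 5)i = 7 + 8i


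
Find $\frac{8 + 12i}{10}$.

Divisor is real, so divide each part by 10:
= 4/5 + (6/5)i


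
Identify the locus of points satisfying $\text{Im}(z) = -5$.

Im(z) = y where z = x + yi; the equation y = -5 is satisfied by all points with that y-coordinate
Locus: Horizontal line y = -5


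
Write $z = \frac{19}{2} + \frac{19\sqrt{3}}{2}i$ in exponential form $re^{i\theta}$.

r = |z| = sqrt((19/2)^2 + (19*sqrt(3)/2)^2) = sqrt(361/4 + 1083/4) = sqrt(361) = 19
θ = arctan(b/a) = arctan(16.4545/9.5) (quadrant-adjusted) = 60° = π/3
z = 19e^(i*π/3)


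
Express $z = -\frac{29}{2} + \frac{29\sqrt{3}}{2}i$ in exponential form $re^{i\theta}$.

r = |z| = sqrt((-29/2)^2 + (29*sqrt(3)/2)^2) = sqrt(841/4 + 2523/4) = sqrt(841) = 29
θ = arctan(b/a) = arctan(25.1147/-14.5) (quadrant-adjusted) = 120° = 2π/3
z = 29e^(i*2π/3)


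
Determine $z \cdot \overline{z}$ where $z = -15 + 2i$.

z * conjugate(z) = |z|^2 = a^2 + b^2
= (-15)^2 + 2^2 = 229


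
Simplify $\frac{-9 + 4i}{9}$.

Divisor is real, so divide each part by 9:
= -1 + (4/9)i


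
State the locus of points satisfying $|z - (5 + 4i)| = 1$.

|z - z0| = r describes a circle centered at z0 with radius r
Here z0 = 5 + 4i and r = 1
Locus: Circle centered at (5, 4) with radius 1


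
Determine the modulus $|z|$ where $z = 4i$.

|z| = sqrt(a^2 + b^2) = sqrt(0^2 + 4^2) = sqrt(16) = 4


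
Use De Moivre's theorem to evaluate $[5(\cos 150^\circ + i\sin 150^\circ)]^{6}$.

By De Moivre: z^n = r^n(cos(nθ) + i sin(nθ))
= 5^6(cos(6*150°) + i sin(6*150°))
= 15625(cos 180° + i sin 180°)
= -15625


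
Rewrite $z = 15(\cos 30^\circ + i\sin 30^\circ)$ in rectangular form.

a = r cos θ = 15 * sqrt(3)/2 = 15*sqrt(3)/2
b = r sin θ = 15 * 1/2 = 15/2
z = 15*sqrt(3)/2 + (15/2)i


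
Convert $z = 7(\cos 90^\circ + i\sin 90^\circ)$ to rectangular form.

a = r cos θ = 7 * 0 = 0
b = r sin θ = 7 * 1 = 7
z = 7i


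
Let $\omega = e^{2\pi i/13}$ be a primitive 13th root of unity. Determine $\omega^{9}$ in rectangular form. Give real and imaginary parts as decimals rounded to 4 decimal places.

ω^9 = e^(2πi·9/13) = e^(i·18π/13)
= cos(18π/13) + i sin(18π/13)
= -0.3546 - 0.9350i


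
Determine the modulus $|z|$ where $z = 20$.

|z| = sqrt(a^2 + b^2) = sqrt(20^2 + 0^2) = sqrt(400) = 20


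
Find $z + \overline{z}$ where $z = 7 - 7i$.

z + conjugate(z) = (a + bi) + (a - bi) = 2a
= 2 * 7 = 14


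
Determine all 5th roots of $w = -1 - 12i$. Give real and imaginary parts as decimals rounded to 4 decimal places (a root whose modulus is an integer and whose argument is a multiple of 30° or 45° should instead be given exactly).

|w| = sqrt(145) ≈ 12.041595, arg(w) ≈ 265.236358°
Root modulus = sqrt(145)^(1/5) ≈ 1.644890
Root arguments: θ_k = (arg(w) + 360°k)/5 for k = 0, 1, ..., 4
Compute each root as (root modulus)(cos θ_k + i sin θ_k) using full-precision intermediates, then round to 4 decimal places.
Roots: 0.9888 + 1.3145i, -0.9446 + 1.3466i, -1.5726 - 0.4822i, -0.0274 - 1.6447i, 1.5557 - 0.5342i


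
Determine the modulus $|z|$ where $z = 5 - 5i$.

|z| = sqrt(a^2 + b^2) = sqrt(5^2 + (-5)^2) = sqrt(50) = sqrt(50)


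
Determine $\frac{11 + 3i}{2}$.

Divisor is real, so divide each part by 2:
= 11/2 + (3/2)i


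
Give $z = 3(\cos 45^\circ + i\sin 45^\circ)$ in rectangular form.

a = r cos θ = 3 * sqrt(2)/2 = 3*sqrt(2)/2
b = r sin θ = 3 * sqrt(2)/2 = 3*sqrt(2)/2
z = 3*sqrt(2)/2 + (3*sqrt(2)/2)i


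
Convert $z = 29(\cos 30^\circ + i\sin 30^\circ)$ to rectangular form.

a = r cos θ = 29 * sqrt(3)/2 = 29*sqrt(3)/2
b = r sin θ = 29 * 1/2 = 29/2
z = 29*sqrt(3)/2 + (29/2)i


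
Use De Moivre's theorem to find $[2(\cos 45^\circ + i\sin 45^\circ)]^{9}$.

By De Moivre: z^n = r^n(cos(nθ) + i sin(nθ))
= 2^9(cos(9*45°) + i sin(9*45°))
= 512(cos 45° + i sin 45°)
= 256*sqrt(2) + 256*sqrt(2)i


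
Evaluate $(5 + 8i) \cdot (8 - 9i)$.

(a1*a2 - b1*b2) + (a1*b2 + b1*a2)i
= (40 - (-72)) + (-45 + 64)i
= 112 + 19i


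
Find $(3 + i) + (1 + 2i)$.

(3 + 1) + (1 + 2)i = 4 + 3i


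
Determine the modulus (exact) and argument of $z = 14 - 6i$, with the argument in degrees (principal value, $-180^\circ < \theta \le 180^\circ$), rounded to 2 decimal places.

|z| = sqrt(14^2 + (-6)^2) = sqrt(232)
arg(z) = arctan(b/a) = arctan(-6/14) (quadrant-adjusted) = -23.20°


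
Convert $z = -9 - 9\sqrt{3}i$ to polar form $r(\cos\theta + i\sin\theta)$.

r = |z| = sqrt(a^2 + b^2) = sqrt((-9)^2 + (-9*sqrt(3))^2) = sqrt(81 + 243) = sqrt(324) = 18
θ = arctan(b/a) = arctan(-15.5885/-9) (quadrant-adjusted) = 240°
z = 18(cos 240° + i sin 240°)


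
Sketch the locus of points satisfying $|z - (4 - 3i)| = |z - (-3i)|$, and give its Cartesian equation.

|z - z1| = |z - z2| means z is equidistant from z1 and z2,
i.e. the perpendicular bisector of the segment from (4, -3) to (0, -3) (midpoint (2, -3)).
With z = x + yi, square both sides:
(x - 4)^2 + (y - (-3))^2 = (x - 0)^2 + (y - (-3))^2
The x^2 and y^2 terms cancel: -8x + 0y = 9 - 25 = -16
Simplify: x = 2
Locus: Perpendicular bisector of the segment from (4, -3) to (0, -3): the line x = 2


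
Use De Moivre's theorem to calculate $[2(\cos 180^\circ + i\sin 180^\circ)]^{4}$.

By De Moivre: z^n = r^n(cos(nθ) + i sin(nθ))
= 2^4(cos(4*180°) + i sin(4*180°))
= 16(cos 0° + i sin 0°)
= 16


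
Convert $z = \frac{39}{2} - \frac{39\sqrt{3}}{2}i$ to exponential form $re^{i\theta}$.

r = |z| = sqrt((39/2)^2 + (-39*sqrt(3)/2)^2) = sqrt(1521/4 + 4563/4) = sqrt(1521) = 39
θ = arctan(b/a) = arctan(-33.775/19.5) (quadrant-adjusted) = -60° = -π/3
z = 39e^(-i*π/3)


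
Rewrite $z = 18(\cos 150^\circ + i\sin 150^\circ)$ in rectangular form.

a = r cos θ = 18 * -sqrt(3)/2 = -9*sqrt(3)
b = r sin θ = 18 * 1/2 = 9
z = -9*sqrt(3) + 9i


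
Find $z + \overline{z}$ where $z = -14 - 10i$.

z + conjugate(z) = (a + bi) + (a - bi) = 2a
= 2 * (-14) = -28


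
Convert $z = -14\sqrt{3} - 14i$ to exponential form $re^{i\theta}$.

r = |z| = sqrt((-14*sqrt(3))^2 + (-14)^2) = sqrt(588 + 196) = sqrt(784) = 28
θ = arctan(b/a) = arctan(-14/-24.2487) (quadrant-adjusted) = -150° = -5π/6
z = 28e^(-i*5π/6)


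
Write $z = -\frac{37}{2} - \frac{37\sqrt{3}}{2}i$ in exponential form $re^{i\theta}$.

r = |z| = sqrt((-37/2)^2 + (-37*sqrt(3)/2)^2) = sqrt(1369/4 + 4107/4) = sqrt(1369) = 37
θ = arctan(b/a) = arctan(-32.0429/-18.5) (quadrant-adjusted) = -120° = -2π/3
z = 37e^(-i*2π/3)


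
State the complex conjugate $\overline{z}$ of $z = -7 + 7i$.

If z = a + bi, then conjugate(z) = a - bi
conjugate(-7 + 7i) = -7 - 7i


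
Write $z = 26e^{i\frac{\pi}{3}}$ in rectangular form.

a = r cos θ = 26 * 1/2 = 13
b = r sin θ = 26 * sqrt(3)/2 = 13*sqrt(3)
z = 13 + 13*sqrt(3)i


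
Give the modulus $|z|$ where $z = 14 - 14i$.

|z| = sqrt(a^2 + b^2) = sqrt(14^2 + (-14)^2) = sqrt(392) = sqrt(392)


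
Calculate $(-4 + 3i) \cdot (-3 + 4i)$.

(a1*a2 - b1*b2) + (a1*b2 + b1*a2)i
= (12 - 12) + (-16 + (-9))i
= -25i


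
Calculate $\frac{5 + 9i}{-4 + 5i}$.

Multiply numerator and denominator by conjugate (-4 - 5i):
= (5 + 9i)(-4 - 5i) / ((-4)^2 + 5^2)
= (25 - 61i) / 41
= 25/41 - (61/41)i


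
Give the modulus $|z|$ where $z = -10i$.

|z| = sqrt(a^2 + b^2) = sqrt(0^2 + (-10)^2) = sqrt(100) = 10


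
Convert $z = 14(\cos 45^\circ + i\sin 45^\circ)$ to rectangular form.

a = r cos θ = 14 * sqrt(2)/2 = 7*sqrt(2)
b = r sin θ = 14 * sqrt(2)/2 = 7*sqrt(2)
z = 7*sqrt(2) + 7*sqrt(2)i


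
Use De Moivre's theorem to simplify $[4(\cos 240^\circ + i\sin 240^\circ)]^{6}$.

By De Moivre: z^n = r^n(cos(nθ) + i sin(nθ))
= 4^6(cos(6*240°) + i sin(6*240°))
= 4096(cos 0° + i sin 0°)
= 4096


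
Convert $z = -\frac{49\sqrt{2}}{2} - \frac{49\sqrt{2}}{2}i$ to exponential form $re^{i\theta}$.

r = |z| = sqrt((-49*sqrt(2)/2)^2 + (-49*sqrt(2)/2)^2) = sqrt(2401/2 + 2401/2) = sqrt(2401) = 49
θ = arctan(b/a) = arctan(-34.6482/-34.6482) (quadrant-adjusted) = 225° = 5π/4
z = 49e^(i*5π/4)


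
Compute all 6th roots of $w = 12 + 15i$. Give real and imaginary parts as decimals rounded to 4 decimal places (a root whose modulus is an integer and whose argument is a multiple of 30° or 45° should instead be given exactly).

|w| = sqrt(369) ≈ 19.209373, arg(w) ≈ 51.340192°
Root modulus = sqrt(369)^(1/6) ≈ 1.636511
Root arguments: θ_k = (arg(w) + 360°k)/6 for k = 0, 1, ..., 5
Compute each root as (root modulus)(cos θ_k + i sin θ_k) using full-precision intermediates, then round to 4 decimal places.
Roots: 1.6183 + 0.2435i, 0.5983 + 1.5232i, -1.0200 + 1.2797i, -1.6183 - 0.2435i, -0.5983 - 1.5232i, 1.0200 - 1.2797i


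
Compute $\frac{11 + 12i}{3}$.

Divisor is real, so divide each part by 3:
= 11/3 + 4i


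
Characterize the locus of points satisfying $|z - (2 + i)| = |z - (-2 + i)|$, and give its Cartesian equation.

|z - z1| = |z - z2| means z is equidistant from z1 and z2,
i.e. the perpendicular bisector of the segment from (2, 1) to (-2, 1) (midpoint (0, 1)).
With z = x + yi, square both sides:
(x - 2)^2 + (y - 1)^2 = (x - (-2))^2 + (y - 1)^2
The x^2 and y^2 terms cancel: -8x + 0y = 5 - 5 = 0
Simplify: x = 0
Locus: Perpendicular bisector of the segment from (2, 1) to (-2, 1): the line x = 0


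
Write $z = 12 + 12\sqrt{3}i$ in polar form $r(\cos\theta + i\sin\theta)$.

r = |z| = sqrt(a^2 + b^2) = sqrt((12)^2 + (12*sqrt(3))^2) = sqrt(144 + 432) = sqrt(576) = 24
θ = arctan(b/a) = arctan(20.7846/12) (quadrant-adjusted) = 60°
z = 24(cos 60° + i sin 60°)


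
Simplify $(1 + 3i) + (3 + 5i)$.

(1 + 3) + (3 + 5)i = 4 + 8i


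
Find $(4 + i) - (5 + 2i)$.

(4 - 5) + (1 - 2)i = -1 - i


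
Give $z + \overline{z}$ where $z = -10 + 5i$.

z + conjugate(z) = (a + bi) + (a - bi) = 2a
= 2 * (-10) = -20


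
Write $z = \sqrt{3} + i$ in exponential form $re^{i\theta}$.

r = |z| = sqrt((sqrt(3))^2 + (1)^2) = sqrt(3 + 1) = sqrt(4) = 2
θ = arctan(b/a) = arctan(1/1.7321) (quadrant-adjusted) = 30° = π/6
z = 2e^(i*π/6)


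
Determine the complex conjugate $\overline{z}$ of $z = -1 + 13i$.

If z = a + bi, then conjugate(z) = a - bi
conjugate(-1 + 13i) = -1 - 13i


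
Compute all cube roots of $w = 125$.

|w| = 125, arg(w) = 0°
Root modulus = 125^(1/3) = 5
Root arguments: θ_k = (0° + 360°k)/3 for k = 0, 1, ..., 2
Roots: 5, -5/2 + (5*sqrt(3)/2)i, -5/2 - (5*sqrt(3)/2)i


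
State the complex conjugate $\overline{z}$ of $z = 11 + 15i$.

If z = a + bi, then conjugate(z) = a - bi
conjugate(11 + 15i) = 11 - 15i


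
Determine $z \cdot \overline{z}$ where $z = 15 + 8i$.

z * conjugate(z) = |z|^2 = a^2 + b^2
= 15^2 + 8^2 = 289


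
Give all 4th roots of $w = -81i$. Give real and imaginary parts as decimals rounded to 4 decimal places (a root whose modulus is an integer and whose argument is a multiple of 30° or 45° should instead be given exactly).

|w| = 81, arg(w) = 270°
Root modulus = 81^(1/4) = 3
Root arguments: θ_k = (270° + 360°k)/4 for k = 0, 1, ..., 3
Compute each root as (root modulus)(cos θ_k + i sin θ_k) using full-precision intermediates, then round to 4 decimal places.
Roots: 1.1481 + 2.7716i, -2.7716 + 1.1481i, -1.1481 - 2.7716i, 2.7716 - 1.1481i


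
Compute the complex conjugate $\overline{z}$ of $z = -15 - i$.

If z = a + bi, then conjugate(z) = a - bi
conjugate(-15 - i) = -15 + i


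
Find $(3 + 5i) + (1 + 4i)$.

(3 + 1) + (5 + 4)i = 4 + 9i


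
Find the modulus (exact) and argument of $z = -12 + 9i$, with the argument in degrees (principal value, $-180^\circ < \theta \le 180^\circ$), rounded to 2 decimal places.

|z| = sqrt((-12)^2 + 9^2) = 15
arg(z) = arctan(b/a) = arctan(9/-12) (quadrant-adjusted) = 143.13°


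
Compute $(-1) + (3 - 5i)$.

(-1 + 3) + (0 + (-5))i = 2 - 5i


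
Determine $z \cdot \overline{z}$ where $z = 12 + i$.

z * conjugate(z) = |z|^2 = a^2 + b^2
= 12^2 + 1^2 = 145


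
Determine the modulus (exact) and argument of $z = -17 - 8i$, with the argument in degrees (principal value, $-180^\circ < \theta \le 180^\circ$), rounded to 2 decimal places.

|z| = sqrt((-17)^2 + (-8)^2) = sqrt(353)
arg(z) = arctan(b/a) = arctan(-8/-17) (quadrant-adjusted) = -154.80°


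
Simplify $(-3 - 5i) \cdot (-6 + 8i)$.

(a1*a2 - b1*b2) + (a1*b2 + b1*a2)i
= (18 - (-40)) + (-24 + 30)i
= 58 + 6i


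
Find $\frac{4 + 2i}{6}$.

Divisor is real, so divide each part by 6:
= 2/3 + (1/3)i


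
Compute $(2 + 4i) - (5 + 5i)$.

(2 - 5) + (4 - 5)i = -3 - i


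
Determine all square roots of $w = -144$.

|w| = 144, arg(w) = 180°
Root modulus = 144^(1/2) = 12
Root arguments: θ_k = (180° + 360°k)/2 for k = 0, 1, ..., 1
Roots: 12i, -12i


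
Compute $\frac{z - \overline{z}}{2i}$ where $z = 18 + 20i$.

z - conjugate(z) = 2bi
(z - conjugate(z))/(2i) = 2bi/(2i) = b = 20


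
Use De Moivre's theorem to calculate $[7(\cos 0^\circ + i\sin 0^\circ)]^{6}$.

By De Moivre: z^n = r^n(cos(nθ) + i sin(nθ))
= 7^6(cos(6*0°) + i sin(6*0°))
= 117649(cos 0° + i sin 0°)
= 117649


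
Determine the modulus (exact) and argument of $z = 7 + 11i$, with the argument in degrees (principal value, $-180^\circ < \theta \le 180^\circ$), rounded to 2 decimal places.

|z| = sqrt(7^2 + 11^2) = sqrt(170)
arg(z) = arctan(b/a) = arctan(11/7) (quadrant-adjusted) = 57.53°


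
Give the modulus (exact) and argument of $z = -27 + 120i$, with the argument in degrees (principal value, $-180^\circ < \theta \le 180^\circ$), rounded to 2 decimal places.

|z| = sqrt((-27)^2 + 120^2) = 123
arg(z) = arctan(b/a) = arctan(120/-27) (quadrant-adjusted) = 102.68°


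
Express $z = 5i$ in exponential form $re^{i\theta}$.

r = |z| = sqrt((0)^2 + (5)^2) = sqrt(0 + 25) = sqrt(25) = 5
a = 0 and b > 0, so z lies on the positive imaginary axis: θ = 90° = π/2
z = 5e^(i*π/2)


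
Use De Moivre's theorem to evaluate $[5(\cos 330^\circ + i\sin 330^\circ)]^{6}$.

By De Moivre: z^n = r^n(cos(nθ) + i sin(nθ))
= 5^6(cos(6*330°) + i sin(6*330°))
= 15625(cos 180° + i sin 180°)
= -15625


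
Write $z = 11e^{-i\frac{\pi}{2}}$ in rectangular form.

a = r cos θ = 11 * 0 = 0
b = r sin θ = 11 * -1 = -11
z = -11i


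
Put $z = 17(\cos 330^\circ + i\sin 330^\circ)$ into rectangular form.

a = r cos θ = 17 * sqrt(3)/2 = 17*sqrt(3)/2
b = r sin θ = 17 * -1/2 = -17/2
z = 17*sqrt(3)/2 - (17/2)i


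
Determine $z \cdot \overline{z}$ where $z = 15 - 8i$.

z * conjugate(z) = |z|^2 = a^2 + b^2
= 15^2 + (-8)^2 = 289


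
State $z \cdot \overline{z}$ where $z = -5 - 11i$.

z * conjugate(z) = |z|^2 = a^2 + b^2
= (-5)^2 + (-11)^2 = 146


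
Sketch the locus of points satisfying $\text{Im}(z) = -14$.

Im(z) = y where z = x + yi; the equation y = -14 is satisfied by all points with that y-coordinate
Locus: Horizontal line y = -14


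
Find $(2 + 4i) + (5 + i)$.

(2 + 5) + (4 + 1)i = 7 + 5i


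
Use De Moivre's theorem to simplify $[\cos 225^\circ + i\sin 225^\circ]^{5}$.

By De Moivre: z^n = r^n(cos(nθ) + i sin(nθ))
= 1^5(cos(5*225°) + i sin(5*225°))
= 1(cos 45° + i sin 45°)
= sqrt(2)/2 + (sqrt(2)/2)i


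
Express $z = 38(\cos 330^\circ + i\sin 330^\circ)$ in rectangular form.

a = r cos θ = 38 * sqrt(3)/2 = 19*sqrt(3)
b = r sin θ = 38 * -1/2 = -19
z = 19*sqrt(3) - 19i


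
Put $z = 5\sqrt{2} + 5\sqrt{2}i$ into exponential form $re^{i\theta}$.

r = |z| = sqrt((5*sqrt(2))^2 + (5*sqrt(2))^2) = sqrt(50 + 50) = sqrt(100) = 10
θ = arctan(b/a) = arctan(7.0711/7.0711) (quadrant-adjusted) = 45° = π/4
z = 10e^(i*π/4)


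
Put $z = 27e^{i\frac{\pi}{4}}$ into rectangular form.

a = r cos θ = 27 * sqrt(2)/2 = 27*sqrt(2)/2
b = r sin θ = 27 * sqrt(2)/2 = 27*sqrt(2)/2
z = 27*sqrt(2)/2 + (27*sqrt(2)/2)i


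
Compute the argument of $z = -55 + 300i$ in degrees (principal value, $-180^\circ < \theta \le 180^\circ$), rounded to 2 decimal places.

θ = arctan(b/a) = arctan(300/-55) (quadrant-adjusted) = 100.39°


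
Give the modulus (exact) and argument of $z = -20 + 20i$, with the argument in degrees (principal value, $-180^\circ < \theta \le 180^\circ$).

|z| = sqrt((-20)^2 + 20^2) = sqrt(800)
arg(z) = arctan(b/a) = arctan(20/-20) (quadrant-adjusted) = 135°


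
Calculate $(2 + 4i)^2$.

(a + bi)^2 = a^2 - b^2 + 2abi
= 2^2 - 4^2 + 2*2*4i
= -12 + 16i


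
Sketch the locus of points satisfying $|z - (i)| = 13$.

|z - z0| = r describes a circle centered at z0 with radius r
Here z0 = i and r = 13
Locus: Circle centered at (0, 1) with radius 13


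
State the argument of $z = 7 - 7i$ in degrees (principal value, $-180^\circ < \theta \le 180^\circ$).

θ = arctan(b/a) = arctan(-7/7) (quadrant-adjusted) = -45°


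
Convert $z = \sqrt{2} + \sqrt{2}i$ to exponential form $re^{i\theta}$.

r = |z| = sqrt((sqrt(2))^2 + (sqrt(2))^2) = sqrt(2 + 2) = sqrt(4) = 2
θ = arctan(b/a) = arctan(1.4142/1.4142) (quadrant-adjusted) = 45° = π/4
z = 2e^(i*π/4)


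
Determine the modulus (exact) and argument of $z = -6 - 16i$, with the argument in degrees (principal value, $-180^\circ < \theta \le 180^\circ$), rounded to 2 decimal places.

|z| = sqrt((-6)^2 + (-16)^2) = sqrt(292)
arg(z) = arctan(b/a) = arctan(-16/-6) (quadrant-adjusted) = -110.56°


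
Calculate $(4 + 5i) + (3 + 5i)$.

(4 + 3) + (5 + 5)i = 7 + 10i


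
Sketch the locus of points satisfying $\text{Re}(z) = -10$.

Re(z) = x where z = x + yi; the equation x = -10 is satisfied by all points with that x-coordinate
Locus: Vertical line x = -10


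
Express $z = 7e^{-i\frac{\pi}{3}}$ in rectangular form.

a = r cos θ = 7 * 1/2 = 7/2
b = r sin θ = 7 * -sqrt(3)/2 = -7*sqrt(3)/2
z = 7/2 - (7*sqrt(3)/2)i


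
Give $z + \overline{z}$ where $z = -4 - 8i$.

z + conjugate(z) = (a + bi) + (a - bi) = 2a
= 2 * (-4) = -8


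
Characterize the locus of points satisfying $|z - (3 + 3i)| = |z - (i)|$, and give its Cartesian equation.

|z - z1| = |z - z2| means z is equidistant from z1 and z2,
i.e. the perpendicular bisector of the segment from (3, 3) to (0, 1) (midpoint (3/2, 2)).
With z = x + yi, square both sides:
(x - 3)^2 + (y - 3)^2 = (x - 0)^2 + (y - 1)^2
The x^2 and y^2 terms cancel: -6x + (-4)y = 1 - 18 = -17
Simplify: 6x + 4y = 17
Locus: Perpendicular bisector of the segment from (3, 3) to (0, 1): the line 6x + 4y = 17


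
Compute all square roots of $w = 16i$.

|w| = 16, arg(w) = 90°
Root modulus = 16^(1/2) = 4
Root arguments: θ_k = (90° + 360°k)/2 for k = 0, 1, ..., 1
Roots: 2*sqrt(2) + 2*sqrt(2)i, -2*sqrt(2) - 2*sqrt(2)i


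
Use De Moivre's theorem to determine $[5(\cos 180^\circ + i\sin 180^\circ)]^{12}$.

By De Moivre: z^n = r^n(cos(nθ) + i sin(nθ))
= 5^12(cos(12*180°) + i sin(12*180°))
= 244140625(cos 0° + i sin 0°)
= 244140625


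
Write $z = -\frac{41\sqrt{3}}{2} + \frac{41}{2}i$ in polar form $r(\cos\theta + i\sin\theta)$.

r = |z| = sqrt(a^2 + b^2) = sqrt((-41*sqrt(3)/2)^2 + (41/2)^2) = sqrt(5043/4 + 1681/4) = sqrt(1681) = 41
θ = arctan(b/a) = arctan(20.5/-35.507) (quadrant-adjusted) = 150°
z = 41(cos 150° + i sin 150°)
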